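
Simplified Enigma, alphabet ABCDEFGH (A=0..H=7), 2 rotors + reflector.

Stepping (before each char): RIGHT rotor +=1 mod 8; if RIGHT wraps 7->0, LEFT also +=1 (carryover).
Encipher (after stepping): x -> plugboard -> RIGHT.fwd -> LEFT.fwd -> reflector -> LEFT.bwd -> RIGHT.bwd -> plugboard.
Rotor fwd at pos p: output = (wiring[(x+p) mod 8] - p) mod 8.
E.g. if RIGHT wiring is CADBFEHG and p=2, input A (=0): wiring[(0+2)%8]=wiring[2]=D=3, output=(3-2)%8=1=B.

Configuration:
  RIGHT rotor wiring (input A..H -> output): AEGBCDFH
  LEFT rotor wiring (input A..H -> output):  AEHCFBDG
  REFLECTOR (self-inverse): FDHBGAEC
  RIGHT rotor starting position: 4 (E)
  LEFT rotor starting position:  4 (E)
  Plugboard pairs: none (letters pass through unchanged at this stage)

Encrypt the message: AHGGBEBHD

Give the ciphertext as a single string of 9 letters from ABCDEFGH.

Char 1 ('A'): step: R->5, L=4; A->plug->A->R->G->L->D->refl->B->L'->A->R'->B->plug->B
Char 2 ('H'): step: R->6, L=4; H->plug->H->R->F->L->A->refl->F->L'->B->R'->B->plug->B
Char 3 ('G'): step: R->7, L=4; G->plug->G->R->E->L->E->refl->G->L'->H->R'->D->plug->D
Char 4 ('G'): step: R->0, L->5 (L advanced); G->plug->G->R->F->L->C->refl->H->L'->E->R'->B->plug->B
Char 5 ('B'): step: R->1, L=5; B->plug->B->R->F->L->C->refl->H->L'->E->R'->F->plug->F
Char 6 ('E'): step: R->2, L=5; E->plug->E->R->D->L->D->refl->B->L'->C->R'->H->plug->H
Char 7 ('B'): step: R->3, L=5; B->plug->B->R->H->L->A->refl->F->L'->G->R'->A->plug->A
Char 8 ('H'): step: R->4, L=5; H->plug->H->R->F->L->C->refl->H->L'->E->R'->E->plug->E
Char 9 ('D'): step: R->5, L=5; D->plug->D->R->D->L->D->refl->B->L'->C->R'->C->plug->C

Answer: BBDBFHAEC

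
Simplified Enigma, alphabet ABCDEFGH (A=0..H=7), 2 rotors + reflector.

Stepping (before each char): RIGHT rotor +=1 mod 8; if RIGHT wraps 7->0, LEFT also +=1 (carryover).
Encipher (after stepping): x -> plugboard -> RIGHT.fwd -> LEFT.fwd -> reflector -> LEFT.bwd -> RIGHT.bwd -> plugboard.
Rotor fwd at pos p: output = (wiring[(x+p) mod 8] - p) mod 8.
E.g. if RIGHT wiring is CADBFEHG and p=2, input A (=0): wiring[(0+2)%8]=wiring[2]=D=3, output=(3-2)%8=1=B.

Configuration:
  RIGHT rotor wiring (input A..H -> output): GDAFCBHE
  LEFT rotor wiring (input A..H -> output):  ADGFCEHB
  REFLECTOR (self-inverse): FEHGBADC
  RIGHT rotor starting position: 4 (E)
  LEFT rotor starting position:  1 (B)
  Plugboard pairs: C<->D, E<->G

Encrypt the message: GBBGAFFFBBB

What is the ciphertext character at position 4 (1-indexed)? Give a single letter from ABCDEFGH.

Char 1 ('G'): step: R->5, L=1; G->plug->E->R->G->L->A->refl->F->L'->B->R'->D->plug->C
Char 2 ('B'): step: R->6, L=1; B->plug->B->R->G->L->A->refl->F->L'->B->R'->A->plug->A
Char 3 ('B'): step: R->7, L=1; B->plug->B->R->H->L->H->refl->C->L'->A->R'->H->plug->H
Char 4 ('G'): step: R->0, L->2 (L advanced); G->plug->E->R->C->L->A->refl->F->L'->E->R'->H->plug->H

H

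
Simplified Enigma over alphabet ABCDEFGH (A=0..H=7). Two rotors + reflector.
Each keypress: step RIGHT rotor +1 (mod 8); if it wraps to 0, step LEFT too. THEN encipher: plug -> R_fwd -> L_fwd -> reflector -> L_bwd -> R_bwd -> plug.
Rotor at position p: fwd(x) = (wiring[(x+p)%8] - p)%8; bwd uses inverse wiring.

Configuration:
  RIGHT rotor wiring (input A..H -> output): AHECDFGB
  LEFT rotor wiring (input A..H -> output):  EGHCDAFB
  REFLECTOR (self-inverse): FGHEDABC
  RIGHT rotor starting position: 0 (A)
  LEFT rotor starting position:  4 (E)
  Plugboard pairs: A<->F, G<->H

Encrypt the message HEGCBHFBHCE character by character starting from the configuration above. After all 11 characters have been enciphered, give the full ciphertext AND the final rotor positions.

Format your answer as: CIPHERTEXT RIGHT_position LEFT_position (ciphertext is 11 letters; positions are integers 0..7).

Answer: ADEFGFGCDHG 3 5

Derivation:
Char 1 ('H'): step: R->1, L=4; H->plug->G->R->A->L->H->refl->C->L'->F->R'->F->plug->A
Char 2 ('E'): step: R->2, L=4; E->plug->E->R->E->L->A->refl->F->L'->D->R'->D->plug->D
Char 3 ('G'): step: R->3, L=4; G->plug->H->R->B->L->E->refl->D->L'->G->R'->E->plug->E
Char 4 ('C'): step: R->4, L=4; C->plug->C->R->C->L->B->refl->G->L'->H->R'->A->plug->F
Char 5 ('B'): step: R->5, L=4; B->plug->B->R->B->L->E->refl->D->L'->G->R'->H->plug->G
Char 6 ('H'): step: R->6, L=4; H->plug->G->R->F->L->C->refl->H->L'->A->R'->A->plug->F
Char 7 ('F'): step: R->7, L=4; F->plug->A->R->C->L->B->refl->G->L'->H->R'->H->plug->G
Char 8 ('B'): step: R->0, L->5 (L advanced); B->plug->B->R->H->L->G->refl->B->L'->E->R'->C->plug->C
Char 9 ('H'): step: R->1, L=5; H->plug->G->R->A->L->D->refl->E->L'->C->R'->D->plug->D
Char 10 ('C'): step: R->2, L=5; C->plug->C->R->B->L->A->refl->F->L'->G->R'->G->plug->H
Char 11 ('E'): step: R->3, L=5; E->plug->E->R->G->L->F->refl->A->L'->B->R'->H->plug->G
Final: ciphertext=ADEFGFGCDHG, RIGHT=3, LEFT=5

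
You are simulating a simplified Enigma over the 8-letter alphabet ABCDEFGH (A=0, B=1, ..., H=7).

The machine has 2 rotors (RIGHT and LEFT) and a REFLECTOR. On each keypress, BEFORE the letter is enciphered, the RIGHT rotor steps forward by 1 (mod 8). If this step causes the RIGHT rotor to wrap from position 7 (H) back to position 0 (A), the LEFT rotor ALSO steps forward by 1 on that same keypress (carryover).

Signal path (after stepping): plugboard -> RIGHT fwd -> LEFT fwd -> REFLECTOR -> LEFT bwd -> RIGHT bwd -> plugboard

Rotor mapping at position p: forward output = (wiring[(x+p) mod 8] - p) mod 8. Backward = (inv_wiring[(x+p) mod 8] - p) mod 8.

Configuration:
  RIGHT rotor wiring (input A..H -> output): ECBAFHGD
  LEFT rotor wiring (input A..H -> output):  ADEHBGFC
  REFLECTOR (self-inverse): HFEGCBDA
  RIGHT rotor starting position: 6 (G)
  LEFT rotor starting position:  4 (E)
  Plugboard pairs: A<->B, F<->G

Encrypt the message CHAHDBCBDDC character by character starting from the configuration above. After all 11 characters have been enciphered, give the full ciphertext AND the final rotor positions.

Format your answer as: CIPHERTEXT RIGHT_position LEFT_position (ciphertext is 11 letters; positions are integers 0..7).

Answer: HBFFCFDGFGA 1 6

Derivation:
Char 1 ('C'): step: R->7, L=4; C->plug->C->R->D->L->G->refl->D->L'->H->R'->H->plug->H
Char 2 ('H'): step: R->0, L->5 (L advanced); H->plug->H->R->D->L->D->refl->G->L'->E->R'->A->plug->B
Char 3 ('A'): step: R->1, L=5; A->plug->B->R->A->L->B->refl->F->L'->C->R'->G->plug->F
Char 4 ('H'): step: R->2, L=5; H->plug->H->R->A->L->B->refl->F->L'->C->R'->G->plug->F
Char 5 ('D'): step: R->3, L=5; D->plug->D->R->D->L->D->refl->G->L'->E->R'->C->plug->C
Char 6 ('B'): step: R->4, L=5; B->plug->A->R->B->L->A->refl->H->L'->F->R'->G->plug->F
Char 7 ('C'): step: R->5, L=5; C->plug->C->R->G->L->C->refl->E->L'->H->R'->D->plug->D
Char 8 ('B'): step: R->6, L=5; B->plug->A->R->A->L->B->refl->F->L'->C->R'->F->plug->G
Char 9 ('D'): step: R->7, L=5; D->plug->D->R->C->L->F->refl->B->L'->A->R'->G->plug->F
Char 10 ('D'): step: R->0, L->6 (L advanced); D->plug->D->R->A->L->H->refl->A->L'->H->R'->F->plug->G
Char 11 ('C'): step: R->1, L=6; C->plug->C->R->H->L->A->refl->H->L'->A->R'->B->plug->A
Final: ciphertext=HBFFCFDGFGA, RIGHT=1, LEFT=6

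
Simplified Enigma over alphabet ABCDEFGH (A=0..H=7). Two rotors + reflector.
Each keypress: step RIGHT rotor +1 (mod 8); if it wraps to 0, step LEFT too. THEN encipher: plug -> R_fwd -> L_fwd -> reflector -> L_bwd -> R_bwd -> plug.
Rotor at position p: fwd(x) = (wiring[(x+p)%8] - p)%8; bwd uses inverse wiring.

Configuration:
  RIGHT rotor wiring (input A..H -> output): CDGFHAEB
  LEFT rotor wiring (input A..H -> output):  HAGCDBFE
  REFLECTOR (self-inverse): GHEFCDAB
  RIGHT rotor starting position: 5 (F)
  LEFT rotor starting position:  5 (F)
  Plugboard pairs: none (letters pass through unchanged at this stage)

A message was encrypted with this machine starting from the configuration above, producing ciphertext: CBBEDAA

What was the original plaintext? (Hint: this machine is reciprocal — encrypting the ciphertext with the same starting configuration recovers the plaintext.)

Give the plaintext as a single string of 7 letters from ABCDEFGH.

Char 1 ('C'): step: R->6, L=5; C->plug->C->R->E->L->D->refl->F->L'->G->R'->A->plug->A
Char 2 ('B'): step: R->7, L=5; B->plug->B->R->D->L->C->refl->E->L'->A->R'->F->plug->F
Char 3 ('B'): step: R->0, L->6 (L advanced); B->plug->B->R->D->L->C->refl->E->L'->F->R'->D->plug->D
Char 4 ('E'): step: R->1, L=6; E->plug->E->R->H->L->D->refl->F->L'->G->R'->D->plug->D
Char 5 ('D'): step: R->2, L=6; D->plug->D->R->G->L->F->refl->D->L'->H->R'->F->plug->F
Char 6 ('A'): step: R->3, L=6; A->plug->A->R->C->L->B->refl->H->L'->A->R'->G->plug->G
Char 7 ('A'): step: R->4, L=6; A->plug->A->R->D->L->C->refl->E->L'->F->R'->D->plug->D

Answer: AFDDFGD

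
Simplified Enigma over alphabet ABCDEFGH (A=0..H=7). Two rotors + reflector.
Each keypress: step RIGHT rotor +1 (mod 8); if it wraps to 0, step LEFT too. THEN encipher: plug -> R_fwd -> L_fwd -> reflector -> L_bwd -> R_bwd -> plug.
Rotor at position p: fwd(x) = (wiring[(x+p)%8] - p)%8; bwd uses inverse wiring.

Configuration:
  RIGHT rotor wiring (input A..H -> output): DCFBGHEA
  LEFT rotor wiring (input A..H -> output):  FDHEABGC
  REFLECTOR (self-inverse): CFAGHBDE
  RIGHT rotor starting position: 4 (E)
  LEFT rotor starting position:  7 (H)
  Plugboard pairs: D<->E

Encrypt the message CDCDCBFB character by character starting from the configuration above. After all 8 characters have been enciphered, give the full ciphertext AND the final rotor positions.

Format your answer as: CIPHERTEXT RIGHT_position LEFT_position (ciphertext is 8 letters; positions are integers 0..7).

Char 1 ('C'): step: R->5, L=7; C->plug->C->R->D->L->A->refl->C->L'->G->R'->D->plug->E
Char 2 ('D'): step: R->6, L=7; D->plug->E->R->H->L->H->refl->E->L'->C->R'->B->plug->B
Char 3 ('C'): step: R->7, L=7; C->plug->C->R->D->L->A->refl->C->L'->G->R'->D->plug->E
Char 4 ('D'): step: R->0, L->0 (L advanced); D->plug->E->R->G->L->G->refl->D->L'->B->R'->D->plug->E
Char 5 ('C'): step: R->1, L=0; C->plug->C->R->A->L->F->refl->B->L'->F->R'->D->plug->E
Char 6 ('B'): step: R->2, L=0; B->plug->B->R->H->L->C->refl->A->L'->E->R'->C->plug->C
Char 7 ('F'): step: R->3, L=0; F->plug->F->R->A->L->F->refl->B->L'->F->R'->E->plug->D
Char 8 ('B'): step: R->4, L=0; B->plug->B->R->D->L->E->refl->H->L'->C->R'->A->plug->A
Final: ciphertext=EBEEECDA, RIGHT=4, LEFT=0

Answer: EBEEECDA 4 0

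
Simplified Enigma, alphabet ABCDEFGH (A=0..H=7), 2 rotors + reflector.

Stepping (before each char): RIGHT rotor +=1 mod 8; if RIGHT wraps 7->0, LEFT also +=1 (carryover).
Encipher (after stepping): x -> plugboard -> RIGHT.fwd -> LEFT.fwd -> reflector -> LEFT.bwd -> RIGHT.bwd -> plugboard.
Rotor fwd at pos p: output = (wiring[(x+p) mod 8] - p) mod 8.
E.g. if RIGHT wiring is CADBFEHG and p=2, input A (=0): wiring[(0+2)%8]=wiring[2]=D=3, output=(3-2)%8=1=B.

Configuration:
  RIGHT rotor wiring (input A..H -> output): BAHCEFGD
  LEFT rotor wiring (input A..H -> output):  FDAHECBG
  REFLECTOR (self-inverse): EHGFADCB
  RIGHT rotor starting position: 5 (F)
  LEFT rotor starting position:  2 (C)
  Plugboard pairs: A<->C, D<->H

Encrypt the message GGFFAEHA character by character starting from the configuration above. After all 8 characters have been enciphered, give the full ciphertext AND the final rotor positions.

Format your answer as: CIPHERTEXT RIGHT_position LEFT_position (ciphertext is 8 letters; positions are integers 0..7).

Answer: EADHFFFC 5 3

Derivation:
Char 1 ('G'): step: R->6, L=2; G->plug->G->R->G->L->D->refl->F->L'->B->R'->E->plug->E
Char 2 ('G'): step: R->7, L=2; G->plug->G->R->G->L->D->refl->F->L'->B->R'->C->plug->A
Char 3 ('F'): step: R->0, L->3 (L advanced); F->plug->F->R->F->L->C->refl->G->L'->D->R'->H->plug->D
Char 4 ('F'): step: R->1, L=3; F->plug->F->R->F->L->C->refl->G->L'->D->R'->D->plug->H
Char 5 ('A'): step: R->2, L=3; A->plug->C->R->C->L->H->refl->B->L'->B->R'->F->plug->F
Char 6 ('E'): step: R->3, L=3; E->plug->E->R->A->L->E->refl->A->L'->G->R'->F->plug->F
Char 7 ('H'): step: R->4, L=3; H->plug->D->R->H->L->F->refl->D->L'->E->R'->F->plug->F
Char 8 ('A'): step: R->5, L=3; A->plug->C->R->G->L->A->refl->E->L'->A->R'->A->plug->C
Final: ciphertext=EADHFFFC, RIGHT=5, LEFT=3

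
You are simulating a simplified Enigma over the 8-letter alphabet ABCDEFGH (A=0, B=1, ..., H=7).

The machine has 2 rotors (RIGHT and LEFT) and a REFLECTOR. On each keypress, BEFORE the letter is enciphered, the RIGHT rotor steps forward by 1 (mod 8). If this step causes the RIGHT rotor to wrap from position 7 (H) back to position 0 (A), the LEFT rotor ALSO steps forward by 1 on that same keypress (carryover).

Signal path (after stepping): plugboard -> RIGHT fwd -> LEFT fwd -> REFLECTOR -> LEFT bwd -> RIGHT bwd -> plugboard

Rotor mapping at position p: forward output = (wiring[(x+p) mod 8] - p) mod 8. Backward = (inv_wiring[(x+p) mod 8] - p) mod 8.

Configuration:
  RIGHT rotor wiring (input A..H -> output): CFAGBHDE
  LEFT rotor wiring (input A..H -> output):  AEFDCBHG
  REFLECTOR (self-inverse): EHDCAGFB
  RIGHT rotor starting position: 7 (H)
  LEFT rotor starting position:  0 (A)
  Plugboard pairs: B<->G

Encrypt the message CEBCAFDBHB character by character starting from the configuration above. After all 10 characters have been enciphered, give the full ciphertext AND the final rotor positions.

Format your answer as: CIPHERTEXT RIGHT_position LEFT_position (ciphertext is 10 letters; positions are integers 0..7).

Char 1 ('C'): step: R->0, L->1 (L advanced); C->plug->C->R->A->L->D->refl->C->L'->C->R'->A->plug->A
Char 2 ('E'): step: R->1, L=1; E->plug->E->R->G->L->F->refl->G->L'->F->R'->C->plug->C
Char 3 ('B'): step: R->2, L=1; B->plug->G->R->A->L->D->refl->C->L'->C->R'->F->plug->F
Char 4 ('C'): step: R->3, L=1; C->plug->C->R->E->L->A->refl->E->L'->B->R'->E->plug->E
Char 5 ('A'): step: R->4, L=1; A->plug->A->R->F->L->G->refl->F->L'->G->R'->E->plug->E
Char 6 ('F'): step: R->5, L=1; F->plug->F->R->D->L->B->refl->H->L'->H->R'->C->plug->C
Char 7 ('D'): step: R->6, L=1; D->plug->D->R->H->L->H->refl->B->L'->D->R'->G->plug->B
Char 8 ('B'): step: R->7, L=1; B->plug->G->R->A->L->D->refl->C->L'->C->R'->F->plug->F
Char 9 ('H'): step: R->0, L->2 (L advanced); H->plug->H->R->E->L->F->refl->G->L'->G->R'->D->plug->D
Char 10 ('B'): step: R->1, L=2; B->plug->G->R->D->L->H->refl->B->L'->B->R'->H->plug->H
Final: ciphertext=ACFEECBFDH, RIGHT=1, LEFT=2

Answer: ACFEECBFDH 1 2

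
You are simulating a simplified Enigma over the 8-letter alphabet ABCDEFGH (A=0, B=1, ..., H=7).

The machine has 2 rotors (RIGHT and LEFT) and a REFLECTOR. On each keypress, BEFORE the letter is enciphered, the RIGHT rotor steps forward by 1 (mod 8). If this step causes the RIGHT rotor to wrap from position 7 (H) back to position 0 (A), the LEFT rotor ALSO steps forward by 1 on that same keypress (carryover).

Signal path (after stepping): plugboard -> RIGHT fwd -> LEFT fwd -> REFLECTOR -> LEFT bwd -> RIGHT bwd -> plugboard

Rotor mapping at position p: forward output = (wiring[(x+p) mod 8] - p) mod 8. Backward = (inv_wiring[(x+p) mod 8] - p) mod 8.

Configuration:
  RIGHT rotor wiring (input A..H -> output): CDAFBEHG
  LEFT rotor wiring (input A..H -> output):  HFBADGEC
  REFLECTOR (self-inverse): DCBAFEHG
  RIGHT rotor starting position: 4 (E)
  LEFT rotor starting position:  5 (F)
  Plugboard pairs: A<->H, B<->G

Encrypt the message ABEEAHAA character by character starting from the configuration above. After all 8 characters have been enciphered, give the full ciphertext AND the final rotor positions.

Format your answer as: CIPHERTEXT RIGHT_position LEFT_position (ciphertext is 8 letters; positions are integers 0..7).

Answer: EGCAFAHE 4 6

Derivation:
Char 1 ('A'): step: R->5, L=5; A->plug->H->R->E->L->A->refl->D->L'->G->R'->E->plug->E
Char 2 ('B'): step: R->6, L=5; B->plug->G->R->D->L->C->refl->B->L'->A->R'->B->plug->G
Char 3 ('E'): step: R->7, L=5; E->plug->E->R->G->L->D->refl->A->L'->E->R'->C->plug->C
Char 4 ('E'): step: R->0, L->6 (L advanced); E->plug->E->R->B->L->E->refl->F->L'->G->R'->H->plug->A
Char 5 ('A'): step: R->1, L=6; A->plug->H->R->B->L->E->refl->F->L'->G->R'->F->plug->F
Char 6 ('H'): step: R->2, L=6; H->plug->A->R->G->L->F->refl->E->L'->B->R'->H->plug->A
Char 7 ('A'): step: R->3, L=6; A->plug->H->R->F->L->C->refl->B->L'->C->R'->A->plug->H
Char 8 ('A'): step: R->4, L=6; A->plug->H->R->B->L->E->refl->F->L'->G->R'->E->plug->E
Final: ciphertext=EGCAFAHE, RIGHT=4, LEFT=6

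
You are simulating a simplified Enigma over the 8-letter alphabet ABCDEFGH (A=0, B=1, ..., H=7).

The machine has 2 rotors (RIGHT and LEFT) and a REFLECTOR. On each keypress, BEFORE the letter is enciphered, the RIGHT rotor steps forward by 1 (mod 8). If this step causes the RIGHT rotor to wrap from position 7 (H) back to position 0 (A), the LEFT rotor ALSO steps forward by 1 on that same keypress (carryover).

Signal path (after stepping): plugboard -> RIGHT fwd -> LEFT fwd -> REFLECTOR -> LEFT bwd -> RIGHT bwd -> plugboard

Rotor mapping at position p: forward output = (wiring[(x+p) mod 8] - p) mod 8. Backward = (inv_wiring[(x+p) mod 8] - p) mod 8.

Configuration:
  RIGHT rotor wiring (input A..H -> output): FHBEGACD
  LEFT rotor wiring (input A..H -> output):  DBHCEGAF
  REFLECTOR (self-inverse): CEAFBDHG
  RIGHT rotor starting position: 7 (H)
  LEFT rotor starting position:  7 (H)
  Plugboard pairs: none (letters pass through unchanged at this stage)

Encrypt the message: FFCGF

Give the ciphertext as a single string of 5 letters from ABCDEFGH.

Answer: BHFAC

Derivation:
Char 1 ('F'): step: R->0, L->0 (L advanced); F->plug->F->R->A->L->D->refl->F->L'->H->R'->B->plug->B
Char 2 ('F'): step: R->1, L=0; F->plug->F->R->B->L->B->refl->E->L'->E->R'->H->plug->H
Char 3 ('C'): step: R->2, L=0; C->plug->C->R->E->L->E->refl->B->L'->B->R'->F->plug->F
Char 4 ('G'): step: R->3, L=0; G->plug->G->R->E->L->E->refl->B->L'->B->R'->A->plug->A
Char 5 ('F'): step: R->4, L=0; F->plug->F->R->D->L->C->refl->A->L'->G->R'->C->plug->C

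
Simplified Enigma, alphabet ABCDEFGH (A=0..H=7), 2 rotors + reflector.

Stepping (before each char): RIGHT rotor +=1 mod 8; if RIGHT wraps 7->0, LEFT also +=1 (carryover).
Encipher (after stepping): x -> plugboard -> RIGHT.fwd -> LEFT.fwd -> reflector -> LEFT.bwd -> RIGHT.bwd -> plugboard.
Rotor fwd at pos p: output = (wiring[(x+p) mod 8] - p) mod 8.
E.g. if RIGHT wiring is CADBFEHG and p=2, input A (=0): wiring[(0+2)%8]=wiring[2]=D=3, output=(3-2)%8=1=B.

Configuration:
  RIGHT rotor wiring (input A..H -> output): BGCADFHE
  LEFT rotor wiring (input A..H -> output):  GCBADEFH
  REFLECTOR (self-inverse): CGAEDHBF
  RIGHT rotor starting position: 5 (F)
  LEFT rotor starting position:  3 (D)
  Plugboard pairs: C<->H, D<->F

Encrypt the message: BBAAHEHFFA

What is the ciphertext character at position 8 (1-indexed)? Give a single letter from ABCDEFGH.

Char 1 ('B'): step: R->6, L=3; B->plug->B->R->G->L->H->refl->F->L'->A->R'->D->plug->F
Char 2 ('B'): step: R->7, L=3; B->plug->B->R->C->L->B->refl->G->L'->H->R'->C->plug->H
Char 3 ('A'): step: R->0, L->4 (L advanced); A->plug->A->R->B->L->A->refl->C->L'->E->R'->H->plug->C
Char 4 ('A'): step: R->1, L=4; A->plug->A->R->F->L->G->refl->B->L'->C->R'->D->plug->F
Char 5 ('H'): step: R->2, L=4; H->plug->C->R->B->L->A->refl->C->L'->E->R'->H->plug->C
Char 6 ('E'): step: R->3, L=4; E->plug->E->R->B->L->A->refl->C->L'->E->R'->D->plug->F
Char 7 ('H'): step: R->4, L=4; H->plug->C->R->D->L->D->refl->E->L'->H->R'->A->plug->A
Char 8 ('F'): step: R->5, L=4; F->plug->D->R->E->L->C->refl->A->L'->B->R'->E->plug->E

E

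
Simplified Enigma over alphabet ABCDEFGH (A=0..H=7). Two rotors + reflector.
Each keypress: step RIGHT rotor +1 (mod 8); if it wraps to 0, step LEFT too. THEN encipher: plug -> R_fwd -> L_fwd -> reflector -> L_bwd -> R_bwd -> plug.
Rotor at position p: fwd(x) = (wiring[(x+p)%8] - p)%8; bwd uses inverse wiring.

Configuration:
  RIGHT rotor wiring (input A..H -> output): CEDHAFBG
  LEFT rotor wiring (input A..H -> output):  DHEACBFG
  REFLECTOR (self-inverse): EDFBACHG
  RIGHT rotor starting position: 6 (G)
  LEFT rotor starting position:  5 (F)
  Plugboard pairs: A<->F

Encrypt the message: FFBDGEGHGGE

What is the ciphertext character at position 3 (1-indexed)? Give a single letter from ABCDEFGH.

Char 1 ('F'): step: R->7, L=5; F->plug->A->R->H->L->F->refl->C->L'->E->R'->D->plug->D
Char 2 ('F'): step: R->0, L->6 (L advanced); F->plug->A->R->C->L->F->refl->C->L'->F->R'->F->plug->A
Char 3 ('B'): step: R->1, L=6; B->plug->B->R->C->L->F->refl->C->L'->F->R'->G->plug->G

G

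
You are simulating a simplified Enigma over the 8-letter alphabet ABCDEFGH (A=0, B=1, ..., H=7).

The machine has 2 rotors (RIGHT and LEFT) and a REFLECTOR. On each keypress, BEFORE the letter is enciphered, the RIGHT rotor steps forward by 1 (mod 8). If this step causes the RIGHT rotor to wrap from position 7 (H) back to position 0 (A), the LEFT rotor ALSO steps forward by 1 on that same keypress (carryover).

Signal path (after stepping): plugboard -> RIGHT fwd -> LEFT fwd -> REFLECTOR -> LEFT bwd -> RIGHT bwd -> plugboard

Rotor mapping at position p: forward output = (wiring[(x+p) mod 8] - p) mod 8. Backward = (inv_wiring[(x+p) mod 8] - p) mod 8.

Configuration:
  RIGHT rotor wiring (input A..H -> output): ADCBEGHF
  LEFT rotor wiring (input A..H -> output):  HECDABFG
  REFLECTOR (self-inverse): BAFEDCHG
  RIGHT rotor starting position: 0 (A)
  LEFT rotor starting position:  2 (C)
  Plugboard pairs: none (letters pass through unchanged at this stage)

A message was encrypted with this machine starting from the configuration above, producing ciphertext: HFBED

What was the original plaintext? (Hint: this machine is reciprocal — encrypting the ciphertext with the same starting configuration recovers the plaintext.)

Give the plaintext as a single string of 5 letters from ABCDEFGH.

Answer: FCGHB

Derivation:
Char 1 ('H'): step: R->1, L=2; H->plug->H->R->H->L->C->refl->F->L'->G->R'->F->plug->F
Char 2 ('F'): step: R->2, L=2; F->plug->F->R->D->L->H->refl->G->L'->C->R'->C->plug->C
Char 3 ('B'): step: R->3, L=2; B->plug->B->R->B->L->B->refl->A->L'->A->R'->G->plug->G
Char 4 ('E'): step: R->4, L=2; E->plug->E->R->E->L->D->refl->E->L'->F->R'->H->plug->H
Char 5 ('D'): step: R->5, L=2; D->plug->D->R->D->L->H->refl->G->L'->C->R'->B->plug->B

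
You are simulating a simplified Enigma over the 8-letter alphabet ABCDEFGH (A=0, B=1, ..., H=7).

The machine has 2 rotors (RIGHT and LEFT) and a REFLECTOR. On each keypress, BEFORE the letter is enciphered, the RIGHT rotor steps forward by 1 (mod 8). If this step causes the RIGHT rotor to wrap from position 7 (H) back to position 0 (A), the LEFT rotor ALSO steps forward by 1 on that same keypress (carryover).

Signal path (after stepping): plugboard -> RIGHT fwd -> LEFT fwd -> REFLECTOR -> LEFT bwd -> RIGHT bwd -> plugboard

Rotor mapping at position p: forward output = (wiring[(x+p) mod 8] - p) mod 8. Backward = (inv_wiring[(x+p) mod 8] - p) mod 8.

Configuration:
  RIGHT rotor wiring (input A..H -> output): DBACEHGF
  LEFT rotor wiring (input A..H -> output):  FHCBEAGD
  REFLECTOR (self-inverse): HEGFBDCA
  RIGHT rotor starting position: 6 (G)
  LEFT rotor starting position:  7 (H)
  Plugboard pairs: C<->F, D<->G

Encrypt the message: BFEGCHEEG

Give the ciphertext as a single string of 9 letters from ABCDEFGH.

Char 1 ('B'): step: R->7, L=7; B->plug->B->R->E->L->C->refl->G->L'->B->R'->D->plug->G
Char 2 ('F'): step: R->0, L->0 (L advanced); F->plug->C->R->A->L->F->refl->D->L'->H->R'->F->plug->C
Char 3 ('E'): step: R->1, L=0; E->plug->E->R->G->L->G->refl->C->L'->C->R'->H->plug->H
Char 4 ('G'): step: R->2, L=0; G->plug->D->R->F->L->A->refl->H->L'->B->R'->G->plug->D
Char 5 ('C'): step: R->3, L=0; C->plug->F->R->A->L->F->refl->D->L'->H->R'->A->plug->A
Char 6 ('H'): step: R->4, L=0; H->plug->H->R->G->L->G->refl->C->L'->C->R'->C->plug->F
Char 7 ('E'): step: R->5, L=0; E->plug->E->R->E->L->E->refl->B->L'->D->R'->F->plug->C
Char 8 ('E'): step: R->6, L=0; E->plug->E->R->C->L->C->refl->G->L'->G->R'->G->plug->D
Char 9 ('G'): step: R->7, L=0; G->plug->D->R->B->L->H->refl->A->L'->F->R'->F->plug->C

Answer: GCHDAFCDC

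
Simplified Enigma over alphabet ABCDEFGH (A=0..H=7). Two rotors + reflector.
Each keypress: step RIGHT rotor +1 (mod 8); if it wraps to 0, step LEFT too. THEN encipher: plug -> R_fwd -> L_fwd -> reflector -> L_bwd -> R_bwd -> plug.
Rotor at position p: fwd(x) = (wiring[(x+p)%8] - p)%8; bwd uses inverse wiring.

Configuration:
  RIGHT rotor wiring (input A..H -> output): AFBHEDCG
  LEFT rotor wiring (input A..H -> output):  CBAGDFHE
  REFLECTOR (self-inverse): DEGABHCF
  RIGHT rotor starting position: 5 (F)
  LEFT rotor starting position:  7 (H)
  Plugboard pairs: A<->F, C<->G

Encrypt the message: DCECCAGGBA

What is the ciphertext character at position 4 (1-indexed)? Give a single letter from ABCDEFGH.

Char 1 ('D'): step: R->6, L=7; D->plug->D->R->H->L->A->refl->D->L'->B->R'->F->plug->A
Char 2 ('C'): step: R->7, L=7; C->plug->G->R->E->L->H->refl->F->L'->A->R'->E->plug->E
Char 3 ('E'): step: R->0, L->0 (L advanced); E->plug->E->R->E->L->D->refl->A->L'->C->R'->G->plug->C
Char 4 ('C'): step: R->1, L=0; C->plug->G->R->F->L->F->refl->H->L'->G->R'->C->plug->G

G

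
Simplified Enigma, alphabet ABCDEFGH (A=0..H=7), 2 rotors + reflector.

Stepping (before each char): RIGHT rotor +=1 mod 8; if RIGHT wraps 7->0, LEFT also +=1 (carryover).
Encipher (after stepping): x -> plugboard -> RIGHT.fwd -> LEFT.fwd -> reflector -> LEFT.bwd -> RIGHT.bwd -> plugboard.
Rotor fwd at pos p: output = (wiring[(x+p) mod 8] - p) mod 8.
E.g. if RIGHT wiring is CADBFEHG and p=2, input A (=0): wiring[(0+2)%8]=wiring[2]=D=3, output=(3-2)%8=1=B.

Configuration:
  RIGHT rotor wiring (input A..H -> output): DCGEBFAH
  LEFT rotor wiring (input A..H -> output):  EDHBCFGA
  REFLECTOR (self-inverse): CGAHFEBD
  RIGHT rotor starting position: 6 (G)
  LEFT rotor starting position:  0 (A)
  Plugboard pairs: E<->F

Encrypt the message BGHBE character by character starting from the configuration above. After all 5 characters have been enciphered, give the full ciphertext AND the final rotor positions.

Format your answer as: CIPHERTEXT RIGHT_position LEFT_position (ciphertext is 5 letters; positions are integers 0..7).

Char 1 ('B'): step: R->7, L=0; B->plug->B->R->E->L->C->refl->A->L'->H->R'->D->plug->D
Char 2 ('G'): step: R->0, L->1 (L advanced); G->plug->G->R->A->L->C->refl->A->L'->C->R'->B->plug->B
Char 3 ('H'): step: R->1, L=1; H->plug->H->R->C->L->A->refl->C->L'->A->R'->D->plug->D
Char 4 ('B'): step: R->2, L=1; B->plug->B->R->C->L->A->refl->C->L'->A->R'->H->plug->H
Char 5 ('E'): step: R->3, L=1; E->plug->F->R->A->L->C->refl->A->L'->C->R'->C->plug->C
Final: ciphertext=DBDHC, RIGHT=3, LEFT=1

Answer: DBDHC 3 1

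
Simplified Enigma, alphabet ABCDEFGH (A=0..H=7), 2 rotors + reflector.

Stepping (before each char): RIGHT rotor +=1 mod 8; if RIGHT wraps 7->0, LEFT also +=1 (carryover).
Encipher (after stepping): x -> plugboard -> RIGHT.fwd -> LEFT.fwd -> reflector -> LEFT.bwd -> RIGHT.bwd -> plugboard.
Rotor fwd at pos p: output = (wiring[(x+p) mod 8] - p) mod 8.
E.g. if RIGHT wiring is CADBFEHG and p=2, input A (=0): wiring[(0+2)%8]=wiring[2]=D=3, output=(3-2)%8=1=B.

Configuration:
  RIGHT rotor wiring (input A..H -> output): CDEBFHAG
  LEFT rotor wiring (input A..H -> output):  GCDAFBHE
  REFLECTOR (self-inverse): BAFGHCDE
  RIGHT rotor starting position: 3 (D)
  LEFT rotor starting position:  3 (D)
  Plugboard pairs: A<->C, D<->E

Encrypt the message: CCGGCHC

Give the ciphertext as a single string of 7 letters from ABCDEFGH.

Answer: GEAHDEE

Derivation:
Char 1 ('C'): step: R->4, L=3; C->plug->A->R->B->L->C->refl->F->L'->A->R'->G->plug->G
Char 2 ('C'): step: R->5, L=3; C->plug->A->R->C->L->G->refl->D->L'->F->R'->D->plug->E
Char 3 ('G'): step: R->6, L=3; G->plug->G->R->H->L->A->refl->B->L'->E->R'->C->plug->A
Char 4 ('G'): step: R->7, L=3; G->plug->G->R->A->L->F->refl->C->L'->B->R'->H->plug->H
Char 5 ('C'): step: R->0, L->4 (L advanced); C->plug->A->R->C->L->D->refl->G->L'->F->R'->E->plug->D
Char 6 ('H'): step: R->1, L=4; H->plug->H->R->B->L->F->refl->C->L'->E->R'->D->plug->E
Char 7 ('C'): step: R->2, L=4; C->plug->A->R->C->L->D->refl->G->L'->F->R'->D->plug->E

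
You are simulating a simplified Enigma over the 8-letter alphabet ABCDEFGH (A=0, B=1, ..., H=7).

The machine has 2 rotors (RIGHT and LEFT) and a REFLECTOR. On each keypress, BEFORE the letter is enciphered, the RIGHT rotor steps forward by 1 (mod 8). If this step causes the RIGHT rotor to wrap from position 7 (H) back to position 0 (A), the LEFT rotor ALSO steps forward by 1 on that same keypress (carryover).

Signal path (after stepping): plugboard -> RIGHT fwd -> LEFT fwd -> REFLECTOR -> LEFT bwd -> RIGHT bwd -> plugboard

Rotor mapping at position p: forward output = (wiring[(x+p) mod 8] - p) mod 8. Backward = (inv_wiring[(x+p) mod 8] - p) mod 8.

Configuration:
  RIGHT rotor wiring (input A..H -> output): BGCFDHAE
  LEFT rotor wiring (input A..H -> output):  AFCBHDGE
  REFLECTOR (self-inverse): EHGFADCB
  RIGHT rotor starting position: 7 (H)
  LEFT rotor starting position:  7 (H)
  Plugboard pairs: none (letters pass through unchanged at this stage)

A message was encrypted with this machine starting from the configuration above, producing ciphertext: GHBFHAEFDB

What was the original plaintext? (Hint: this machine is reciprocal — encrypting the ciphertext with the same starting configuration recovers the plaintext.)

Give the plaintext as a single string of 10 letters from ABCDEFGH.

Answer: FFHAEHCDBF

Derivation:
Char 1 ('G'): step: R->0, L->0 (L advanced); G->plug->G->R->A->L->A->refl->E->L'->H->R'->F->plug->F
Char 2 ('H'): step: R->1, L=0; H->plug->H->R->A->L->A->refl->E->L'->H->R'->F->plug->F
Char 3 ('B'): step: R->2, L=0; B->plug->B->R->D->L->B->refl->H->L'->E->R'->H->plug->H
Char 4 ('F'): step: R->3, L=0; F->plug->F->R->G->L->G->refl->C->L'->C->R'->A->plug->A
Char 5 ('H'): step: R->4, L=0; H->plug->H->R->B->L->F->refl->D->L'->F->R'->E->plug->E
Char 6 ('A'): step: R->5, L=0; A->plug->A->R->C->L->C->refl->G->L'->G->R'->H->plug->H
Char 7 ('E'): step: R->6, L=0; E->plug->E->R->E->L->H->refl->B->L'->D->R'->C->plug->C
Char 8 ('F'): step: R->7, L=0; F->plug->F->R->E->L->H->refl->B->L'->D->R'->D->plug->D
Char 9 ('D'): step: R->0, L->1 (L advanced); D->plug->D->R->F->L->F->refl->D->L'->G->R'->B->plug->B
Char 10 ('B'): step: R->1, L=1; B->plug->B->R->B->L->B->refl->H->L'->H->R'->F->plug->F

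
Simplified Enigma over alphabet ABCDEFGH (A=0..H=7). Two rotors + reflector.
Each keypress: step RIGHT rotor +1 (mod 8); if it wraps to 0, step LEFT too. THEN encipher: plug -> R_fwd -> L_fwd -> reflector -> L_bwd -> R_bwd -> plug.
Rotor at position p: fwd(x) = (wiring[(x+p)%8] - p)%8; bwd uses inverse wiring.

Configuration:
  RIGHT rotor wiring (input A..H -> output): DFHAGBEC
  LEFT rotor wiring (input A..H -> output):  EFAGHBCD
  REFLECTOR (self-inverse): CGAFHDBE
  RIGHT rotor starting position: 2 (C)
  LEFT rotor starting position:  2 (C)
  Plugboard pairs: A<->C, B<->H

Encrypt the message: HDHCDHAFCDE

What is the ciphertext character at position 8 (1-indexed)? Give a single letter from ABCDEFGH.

Char 1 ('H'): step: R->3, L=2; H->plug->B->R->D->L->H->refl->E->L'->B->R'->D->plug->D
Char 2 ('D'): step: R->4, L=2; D->plug->D->R->G->L->C->refl->A->L'->E->R'->H->plug->B
Char 3 ('H'): step: R->5, L=2; H->plug->B->R->H->L->D->refl->F->L'->C->R'->F->plug->F
Char 4 ('C'): step: R->6, L=2; C->plug->A->R->G->L->C->refl->A->L'->E->R'->B->plug->H
Char 5 ('D'): step: R->7, L=2; D->plug->D->R->A->L->G->refl->B->L'->F->R'->H->plug->B
Char 6 ('H'): step: R->0, L->3 (L advanced); H->plug->B->R->F->L->B->refl->G->L'->C->R'->H->plug->B
Char 7 ('A'): step: R->1, L=3; A->plug->C->R->H->L->F->refl->D->L'->A->R'->E->plug->E
Char 8 ('F'): step: R->2, L=3; F->plug->F->R->A->L->D->refl->F->L'->H->R'->D->plug->D

D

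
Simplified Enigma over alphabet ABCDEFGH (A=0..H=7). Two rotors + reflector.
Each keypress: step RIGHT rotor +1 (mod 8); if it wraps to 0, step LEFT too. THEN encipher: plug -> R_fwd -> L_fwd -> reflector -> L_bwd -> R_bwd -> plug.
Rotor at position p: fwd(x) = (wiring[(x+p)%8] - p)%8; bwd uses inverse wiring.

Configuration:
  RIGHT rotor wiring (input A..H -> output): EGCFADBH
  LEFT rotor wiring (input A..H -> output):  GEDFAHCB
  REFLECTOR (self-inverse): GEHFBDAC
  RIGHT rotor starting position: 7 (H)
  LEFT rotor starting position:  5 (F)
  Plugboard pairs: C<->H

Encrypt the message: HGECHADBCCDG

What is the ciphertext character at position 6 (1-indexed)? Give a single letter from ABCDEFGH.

Char 1 ('H'): step: R->0, L->6 (L advanced); H->plug->C->R->C->L->A->refl->G->L'->D->R'->F->plug->F
Char 2 ('G'): step: R->1, L=6; G->plug->G->R->G->L->C->refl->H->L'->F->R'->A->plug->A
Char 3 ('E'): step: R->2, L=6; E->plug->E->R->H->L->B->refl->E->L'->A->R'->A->plug->A
Char 4 ('C'): step: R->3, L=6; C->plug->H->R->H->L->B->refl->E->L'->A->R'->C->plug->H
Char 5 ('H'): step: R->4, L=6; H->plug->C->R->F->L->H->refl->C->L'->G->R'->G->plug->G
Char 6 ('A'): step: R->5, L=6; A->plug->A->R->G->L->C->refl->H->L'->F->R'->F->plug->F

F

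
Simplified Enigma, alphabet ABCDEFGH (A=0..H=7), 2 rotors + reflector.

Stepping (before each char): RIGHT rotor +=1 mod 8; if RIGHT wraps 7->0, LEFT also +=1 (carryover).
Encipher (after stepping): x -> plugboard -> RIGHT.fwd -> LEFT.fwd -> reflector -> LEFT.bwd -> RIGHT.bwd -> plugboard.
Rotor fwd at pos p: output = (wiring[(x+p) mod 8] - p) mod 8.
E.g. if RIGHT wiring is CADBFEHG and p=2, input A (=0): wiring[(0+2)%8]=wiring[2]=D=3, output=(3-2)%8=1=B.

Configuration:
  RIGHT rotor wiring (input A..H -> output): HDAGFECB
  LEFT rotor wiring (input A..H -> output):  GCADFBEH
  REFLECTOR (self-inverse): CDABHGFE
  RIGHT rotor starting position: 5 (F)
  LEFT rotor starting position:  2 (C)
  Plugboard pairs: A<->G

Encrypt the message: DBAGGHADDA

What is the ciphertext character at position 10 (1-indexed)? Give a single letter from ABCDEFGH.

Char 1 ('D'): step: R->6, L=2; D->plug->D->R->F->L->F->refl->G->L'->A->R'->F->plug->F
Char 2 ('B'): step: R->7, L=2; B->plug->B->R->A->L->G->refl->F->L'->F->R'->G->plug->A
Char 3 ('A'): step: R->0, L->3 (L advanced); A->plug->G->R->C->L->G->refl->F->L'->H->R'->A->plug->G
Char 4 ('G'): step: R->1, L=3; G->plug->A->R->C->L->G->refl->F->L'->H->R'->B->plug->B
Char 5 ('G'): step: R->2, L=3; G->plug->A->R->G->L->H->refl->E->L'->E->R'->B->plug->B
Char 6 ('H'): step: R->3, L=3; H->plug->H->R->F->L->D->refl->B->L'->D->R'->A->plug->G
Char 7 ('A'): step: R->4, L=3; A->plug->G->R->E->L->E->refl->H->L'->G->R'->C->plug->C
Char 8 ('D'): step: R->5, L=3; D->plug->D->R->C->L->G->refl->F->L'->H->R'->A->plug->G
Char 9 ('D'): step: R->6, L=3; D->plug->D->R->F->L->D->refl->B->L'->D->R'->B->plug->B
Char 10 ('A'): step: R->7, L=3; A->plug->G->R->F->L->D->refl->B->L'->D->R'->H->plug->H

H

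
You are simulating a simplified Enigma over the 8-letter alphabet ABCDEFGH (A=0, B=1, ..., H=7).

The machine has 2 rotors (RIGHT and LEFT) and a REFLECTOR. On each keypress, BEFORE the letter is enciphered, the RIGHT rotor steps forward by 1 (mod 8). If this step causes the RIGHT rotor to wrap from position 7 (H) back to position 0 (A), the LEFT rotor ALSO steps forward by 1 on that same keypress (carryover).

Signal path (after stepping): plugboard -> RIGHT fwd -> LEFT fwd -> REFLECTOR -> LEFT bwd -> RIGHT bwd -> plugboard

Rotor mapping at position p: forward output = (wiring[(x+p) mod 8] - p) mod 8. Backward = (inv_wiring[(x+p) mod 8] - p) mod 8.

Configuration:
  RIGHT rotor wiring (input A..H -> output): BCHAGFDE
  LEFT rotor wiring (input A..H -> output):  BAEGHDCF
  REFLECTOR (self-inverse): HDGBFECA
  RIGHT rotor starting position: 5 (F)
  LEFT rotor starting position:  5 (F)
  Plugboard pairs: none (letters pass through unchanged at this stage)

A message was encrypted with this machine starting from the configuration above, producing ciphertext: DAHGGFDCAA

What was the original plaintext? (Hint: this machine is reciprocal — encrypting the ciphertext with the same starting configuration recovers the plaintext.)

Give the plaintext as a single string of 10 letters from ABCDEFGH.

Char 1 ('D'): step: R->6, L=5; D->plug->D->R->E->L->D->refl->B->L'->G->R'->B->plug->B
Char 2 ('A'): step: R->7, L=5; A->plug->A->R->F->L->H->refl->A->L'->C->R'->B->plug->B
Char 3 ('H'): step: R->0, L->6 (L advanced); H->plug->H->R->E->L->G->refl->C->L'->D->R'->G->plug->G
Char 4 ('G'): step: R->1, L=6; G->plug->G->R->D->L->C->refl->G->L'->E->R'->E->plug->E
Char 5 ('G'): step: R->2, L=6; G->plug->G->R->H->L->F->refl->E->L'->A->R'->H->plug->H
Char 6 ('F'): step: R->3, L=6; F->plug->F->R->G->L->B->refl->D->L'->C->R'->C->plug->C
Char 7 ('D'): step: R->4, L=6; D->plug->D->R->A->L->E->refl->F->L'->H->R'->C->plug->C
Char 8 ('C'): step: R->5, L=6; C->plug->C->R->H->L->F->refl->E->L'->A->R'->A->plug->A
Char 9 ('A'): step: R->6, L=6; A->plug->A->R->F->L->A->refl->H->L'->B->R'->E->plug->E
Char 10 ('A'): step: R->7, L=6; A->plug->A->R->F->L->A->refl->H->L'->B->R'->E->plug->E

Answer: BBGEHCCAEE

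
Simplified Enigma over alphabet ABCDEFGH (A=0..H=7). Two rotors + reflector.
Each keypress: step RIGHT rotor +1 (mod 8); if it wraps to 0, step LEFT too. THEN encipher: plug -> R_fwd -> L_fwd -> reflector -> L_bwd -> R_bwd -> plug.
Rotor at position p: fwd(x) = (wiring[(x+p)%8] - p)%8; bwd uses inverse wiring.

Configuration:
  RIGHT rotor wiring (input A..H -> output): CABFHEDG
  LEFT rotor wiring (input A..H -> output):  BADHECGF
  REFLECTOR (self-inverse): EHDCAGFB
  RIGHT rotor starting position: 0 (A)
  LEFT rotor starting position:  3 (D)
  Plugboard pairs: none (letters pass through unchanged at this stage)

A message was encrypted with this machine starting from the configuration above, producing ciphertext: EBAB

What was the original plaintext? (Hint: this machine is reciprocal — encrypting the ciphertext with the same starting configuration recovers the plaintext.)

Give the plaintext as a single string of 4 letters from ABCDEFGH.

Char 1 ('E'): step: R->1, L=3; E->plug->E->R->D->L->D->refl->C->L'->E->R'->C->plug->C
Char 2 ('B'): step: R->2, L=3; B->plug->B->R->D->L->D->refl->C->L'->E->R'->F->plug->F
Char 3 ('A'): step: R->3, L=3; A->plug->A->R->C->L->H->refl->B->L'->B->R'->C->plug->C
Char 4 ('B'): step: R->4, L=3; B->plug->B->R->A->L->E->refl->A->L'->H->R'->C->plug->C

Answer: CFCC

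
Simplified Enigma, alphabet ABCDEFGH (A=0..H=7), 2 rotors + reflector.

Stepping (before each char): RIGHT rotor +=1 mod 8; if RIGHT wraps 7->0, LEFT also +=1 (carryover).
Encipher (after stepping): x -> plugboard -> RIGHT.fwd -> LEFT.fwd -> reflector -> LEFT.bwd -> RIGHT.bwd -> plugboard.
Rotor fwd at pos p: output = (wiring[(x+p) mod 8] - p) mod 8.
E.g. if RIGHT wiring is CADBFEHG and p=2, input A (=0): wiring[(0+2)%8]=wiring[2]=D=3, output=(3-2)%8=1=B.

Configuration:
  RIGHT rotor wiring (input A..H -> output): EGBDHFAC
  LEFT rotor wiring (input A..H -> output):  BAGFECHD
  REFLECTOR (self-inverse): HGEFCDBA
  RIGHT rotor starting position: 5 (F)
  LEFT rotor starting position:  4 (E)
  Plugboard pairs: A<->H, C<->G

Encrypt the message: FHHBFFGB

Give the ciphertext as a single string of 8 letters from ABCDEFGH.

Answer: GFCEACEE

Derivation:
Char 1 ('F'): step: R->6, L=4; F->plug->F->R->F->L->E->refl->C->L'->G->R'->C->plug->G
Char 2 ('H'): step: R->7, L=4; H->plug->A->R->D->L->H->refl->A->L'->A->R'->F->plug->F
Char 3 ('H'): step: R->0, L->5 (L advanced); H->plug->A->R->E->L->D->refl->F->L'->A->R'->G->plug->C
Char 4 ('B'): step: R->1, L=5; B->plug->B->R->A->L->F->refl->D->L'->E->R'->E->plug->E
Char 5 ('F'): step: R->2, L=5; F->plug->F->R->A->L->F->refl->D->L'->E->R'->H->plug->A
Char 6 ('F'): step: R->3, L=5; F->plug->F->R->B->L->C->refl->E->L'->D->R'->G->plug->C
Char 7 ('G'): step: R->4, L=5; G->plug->C->R->E->L->D->refl->F->L'->A->R'->E->plug->E
Char 8 ('B'): step: R->5, L=5; B->plug->B->R->D->L->E->refl->C->L'->B->R'->E->plug->E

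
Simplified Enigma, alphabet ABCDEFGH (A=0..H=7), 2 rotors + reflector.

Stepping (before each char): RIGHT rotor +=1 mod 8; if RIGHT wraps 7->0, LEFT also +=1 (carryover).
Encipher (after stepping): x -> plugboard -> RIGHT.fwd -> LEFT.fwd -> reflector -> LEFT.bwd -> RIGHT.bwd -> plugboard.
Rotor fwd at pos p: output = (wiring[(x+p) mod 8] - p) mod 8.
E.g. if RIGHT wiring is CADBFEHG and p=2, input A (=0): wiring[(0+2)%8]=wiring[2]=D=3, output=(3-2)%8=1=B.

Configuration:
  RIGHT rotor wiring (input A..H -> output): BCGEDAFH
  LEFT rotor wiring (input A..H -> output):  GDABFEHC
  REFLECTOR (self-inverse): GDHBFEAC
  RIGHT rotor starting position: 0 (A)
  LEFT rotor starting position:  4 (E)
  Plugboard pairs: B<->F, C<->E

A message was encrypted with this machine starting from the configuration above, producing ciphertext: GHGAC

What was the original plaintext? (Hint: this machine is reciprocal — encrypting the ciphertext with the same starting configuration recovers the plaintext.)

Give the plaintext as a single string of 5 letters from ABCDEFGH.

Char 1 ('G'): step: R->1, L=4; G->plug->G->R->G->L->E->refl->F->L'->H->R'->E->plug->C
Char 2 ('H'): step: R->2, L=4; H->plug->H->R->A->L->B->refl->D->L'->C->R'->B->plug->F
Char 3 ('G'): step: R->3, L=4; G->plug->G->R->H->L->F->refl->E->L'->G->R'->F->plug->B
Char 4 ('A'): step: R->4, L=4; A->plug->A->R->H->L->F->refl->E->L'->G->R'->F->plug->B
Char 5 ('C'): step: R->5, L=4; C->plug->E->R->F->L->H->refl->C->L'->E->R'->D->plug->D

Answer: CFBBD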